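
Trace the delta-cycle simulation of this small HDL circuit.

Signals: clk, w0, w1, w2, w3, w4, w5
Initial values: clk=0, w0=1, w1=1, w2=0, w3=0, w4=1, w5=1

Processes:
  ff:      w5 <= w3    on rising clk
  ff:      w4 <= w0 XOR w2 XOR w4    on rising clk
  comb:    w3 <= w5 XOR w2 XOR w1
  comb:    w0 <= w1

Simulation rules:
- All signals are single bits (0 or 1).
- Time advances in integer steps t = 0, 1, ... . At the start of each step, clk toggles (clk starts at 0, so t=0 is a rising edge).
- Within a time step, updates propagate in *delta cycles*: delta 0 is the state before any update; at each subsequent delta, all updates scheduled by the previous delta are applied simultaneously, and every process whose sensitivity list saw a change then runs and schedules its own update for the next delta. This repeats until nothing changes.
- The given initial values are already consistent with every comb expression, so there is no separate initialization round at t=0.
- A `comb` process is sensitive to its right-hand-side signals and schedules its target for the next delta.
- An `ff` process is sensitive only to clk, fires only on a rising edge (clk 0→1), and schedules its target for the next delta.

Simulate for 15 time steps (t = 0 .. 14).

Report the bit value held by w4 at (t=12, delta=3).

0

[bits: w4,w3,clk,w2,w1,w0,w5]
t=0: Δ0=1000111 Δ1=1010111 Δ2=0010110 Δ3=0110110 | 3Δ
t=1: Δ0=0110110 Δ1=0100110 | 1Δ
t=2: Δ0=0100110 Δ1=0110110 Δ2=1110111 Δ3=1010111 | 3Δ
t=3: Δ0=1010111 Δ1=1000111 | 1Δ
t=4: Δ0=1000111 Δ1=1010111 Δ2=0010110 Δ3=0110110 | 3Δ
t=5: Δ0=0110110 Δ1=0100110 | 1Δ
t=6: Δ0=0100110 Δ1=0110110 Δ2=1110111 Δ3=1010111 | 3Δ
t=7: Δ0=1010111 Δ1=1000111 | 1Δ
t=8: Δ0=1000111 Δ1=1010111 Δ2=0010110 Δ3=0110110 | 3Δ
t=9: Δ0=0110110 Δ1=0100110 | 1Δ
t=10: Δ0=0100110 Δ1=0110110 Δ2=1110111 Δ3=1010111 | 3Δ
t=11: Δ0=1010111 Δ1=1000111 | 1Δ
t=12: Δ0=1000111 Δ1=1010111 Δ2=0010110 Δ3=0110110 | 3Δ
t=13: Δ0=0110110 Δ1=0100110 | 1Δ
t=14: Δ0=0100110 Δ1=0110110 Δ2=1110111 Δ3=1010111 | 3Δ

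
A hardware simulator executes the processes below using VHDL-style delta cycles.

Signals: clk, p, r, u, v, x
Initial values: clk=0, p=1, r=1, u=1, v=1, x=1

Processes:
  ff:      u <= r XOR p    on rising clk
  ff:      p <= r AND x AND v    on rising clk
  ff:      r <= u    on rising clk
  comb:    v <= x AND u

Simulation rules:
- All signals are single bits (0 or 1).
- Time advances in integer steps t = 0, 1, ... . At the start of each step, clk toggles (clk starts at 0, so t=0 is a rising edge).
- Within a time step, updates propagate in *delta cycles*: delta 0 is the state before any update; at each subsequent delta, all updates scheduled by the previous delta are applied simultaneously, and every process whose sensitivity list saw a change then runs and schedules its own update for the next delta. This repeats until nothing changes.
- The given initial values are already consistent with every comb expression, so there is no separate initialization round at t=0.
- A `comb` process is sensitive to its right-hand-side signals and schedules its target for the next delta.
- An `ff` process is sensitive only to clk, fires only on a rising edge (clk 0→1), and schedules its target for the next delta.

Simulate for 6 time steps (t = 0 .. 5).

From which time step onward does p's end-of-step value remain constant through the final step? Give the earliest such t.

[bits: r,v,x,u,clk,p]
t=0: Δ0=111101 Δ1=111111 Δ2=111011 Δ3=101011 | 3Δ
t=1: Δ0=101011 Δ1=101001 | 1Δ
t=2: Δ0=101001 Δ1=101011 Δ2=001010 | 2Δ
t=3: Δ0=001010 Δ1=001000 | 1Δ
t=4: Δ0=001000 Δ1=001010 | 1Δ
t=5: Δ0=001010 Δ1=001000 | 1Δ

2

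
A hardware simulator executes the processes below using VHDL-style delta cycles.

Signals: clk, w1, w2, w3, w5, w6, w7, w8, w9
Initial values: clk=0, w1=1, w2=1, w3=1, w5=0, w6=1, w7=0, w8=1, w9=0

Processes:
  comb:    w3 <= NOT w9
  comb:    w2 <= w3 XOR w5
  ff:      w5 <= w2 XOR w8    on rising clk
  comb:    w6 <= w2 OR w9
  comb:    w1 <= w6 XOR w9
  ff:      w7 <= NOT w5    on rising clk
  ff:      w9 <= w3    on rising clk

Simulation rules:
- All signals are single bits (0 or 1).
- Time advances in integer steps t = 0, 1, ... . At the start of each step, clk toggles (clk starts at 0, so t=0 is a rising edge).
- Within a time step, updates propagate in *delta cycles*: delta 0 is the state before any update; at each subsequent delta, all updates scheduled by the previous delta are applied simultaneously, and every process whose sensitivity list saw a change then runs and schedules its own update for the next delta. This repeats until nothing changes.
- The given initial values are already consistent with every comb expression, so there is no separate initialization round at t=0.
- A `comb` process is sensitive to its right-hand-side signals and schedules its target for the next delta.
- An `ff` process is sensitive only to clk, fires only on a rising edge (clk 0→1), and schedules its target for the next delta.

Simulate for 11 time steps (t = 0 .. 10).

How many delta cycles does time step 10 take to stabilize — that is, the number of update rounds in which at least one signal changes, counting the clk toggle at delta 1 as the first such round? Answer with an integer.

6

t0.Δ0 clk=0 w5=0 w8=1 w7=0 w1=1 w6=1 w3=1 w2=1 w9=0
t0.Δ1 clk=1 w5=0 w8=1 w7=0 w1=1 w6=1 w3=1 w2=1 w9=0
t0.Δ2 clk=1 w5=0 w8=1 w7=1 w1=1 w6=1 w3=1 w2=1 w9=1
t0.Δ3 clk=1 w5=0 w8=1 w7=1 w1=0 w6=1 w3=0 w2=1 w9=1
t0.Δ4 clk=1 w5=0 w8=1 w7=1 w1=0 w6=1 w3=0 w2=0 w9=1
t1.Δ0 clk=1 w5=0 w8=1 w7=1 w1=0 w6=1 w3=0 w2=0 w9=1
t1.Δ1 clk=0 w5=0 w8=1 w7=1 w1=0 w6=1 w3=0 w2=0 w9=1
t2.Δ0 clk=0 w5=0 w8=1 w7=1 w1=0 w6=1 w3=0 w2=0 w9=1
t2.Δ1 clk=1 w5=0 w8=1 w7=1 w1=0 w6=1 w3=0 w2=0 w9=1
t2.Δ2 clk=1 w5=1 w8=1 w7=1 w1=0 w6=1 w3=0 w2=0 w9=0
t2.Δ3 clk=1 w5=1 w8=1 w7=1 w1=1 w6=0 w3=1 w2=1 w9=0
t2.Δ4 clk=1 w5=1 w8=1 w7=1 w1=0 w6=1 w3=1 w2=0 w9=0
t2.Δ5 clk=1 w5=1 w8=1 w7=1 w1=1 w6=0 w3=1 w2=0 w9=0
t2.Δ6 clk=1 w5=1 w8=1 w7=1 w1=0 w6=0 w3=1 w2=0 w9=0
t3.Δ0 clk=1 w5=1 w8=1 w7=1 w1=0 w6=0 w3=1 w2=0 w9=0
t3.Δ1 clk=0 w5=1 w8=1 w7=1 w1=0 w6=0 w3=1 w2=0 w9=0
t4.Δ0 clk=0 w5=1 w8=1 w7=1 w1=0 w6=0 w3=1 w2=0 w9=0
t4.Δ1 clk=1 w5=1 w8=1 w7=1 w1=0 w6=0 w3=1 w2=0 w9=0
t4.Δ2 clk=1 w5=1 w8=1 w7=0 w1=0 w6=0 w3=1 w2=0 w9=1
t4.Δ3 clk=1 w5=1 w8=1 w7=0 w1=1 w6=1 w3=0 w2=0 w9=1
t4.Δ4 clk=1 w5=1 w8=1 w7=0 w1=0 w6=1 w3=0 w2=1 w9=1
t5.Δ0 clk=1 w5=1 w8=1 w7=0 w1=0 w6=1 w3=0 w2=1 w9=1
t5.Δ1 clk=0 w5=1 w8=1 w7=0 w1=0 w6=1 w3=0 w2=1 w9=1
t6.Δ0 clk=0 w5=1 w8=1 w7=0 w1=0 w6=1 w3=0 w2=1 w9=1
t6.Δ1 clk=1 w5=1 w8=1 w7=0 w1=0 w6=1 w3=0 w2=1 w9=1
t6.Δ2 clk=1 w5=0 w8=1 w7=0 w1=0 w6=1 w3=0 w2=1 w9=0
t6.Δ3 clk=1 w5=0 w8=1 w7=0 w1=1 w6=1 w3=1 w2=0 w9=0
t6.Δ4 clk=1 w5=0 w8=1 w7=0 w1=1 w6=0 w3=1 w2=1 w9=0
t6.Δ5 clk=1 w5=0 w8=1 w7=0 w1=0 w6=1 w3=1 w2=1 w9=0
t6.Δ6 clk=1 w5=0 w8=1 w7=0 w1=1 w6=1 w3=1 w2=1 w9=0
t7.Δ0 clk=1 w5=0 w8=1 w7=0 w1=1 w6=1 w3=1 w2=1 w9=0
t7.Δ1 clk=0 w5=0 w8=1 w7=0 w1=1 w6=1 w3=1 w2=1 w9=0
t8.Δ0 clk=0 w5=0 w8=1 w7=0 w1=1 w6=1 w3=1 w2=1 w9=0
t8.Δ1 clk=1 w5=0 w8=1 w7=0 w1=1 w6=1 w3=1 w2=1 w9=0
t8.Δ2 clk=1 w5=0 w8=1 w7=1 w1=1 w6=1 w3=1 w2=1 w9=1
t8.Δ3 clk=1 w5=0 w8=1 w7=1 w1=0 w6=1 w3=0 w2=1 w9=1
t8.Δ4 clk=1 w5=0 w8=1 w7=1 w1=0 w6=1 w3=0 w2=0 w9=1
t9.Δ0 clk=1 w5=0 w8=1 w7=1 w1=0 w6=1 w3=0 w2=0 w9=1
t9.Δ1 clk=0 w5=0 w8=1 w7=1 w1=0 w6=1 w3=0 w2=0 w9=1
t10.Δ0 clk=0 w5=0 w8=1 w7=1 w1=0 w6=1 w3=0 w2=0 w9=1
t10.Δ1 clk=1 w5=0 w8=1 w7=1 w1=0 w6=1 w3=0 w2=0 w9=1
t10.Δ2 clk=1 w5=1 w8=1 w7=1 w1=0 w6=1 w3=0 w2=0 w9=0
t10.Δ3 clk=1 w5=1 w8=1 w7=1 w1=1 w6=0 w3=1 w2=1 w9=0
t10.Δ4 clk=1 w5=1 w8=1 w7=1 w1=0 w6=1 w3=1 w2=0 w9=0
t10.Δ5 clk=1 w5=1 w8=1 w7=1 w1=1 w6=0 w3=1 w2=0 w9=0
t10.Δ6 clk=1 w5=1 w8=1 w7=1 w1=0 w6=0 w3=1 w2=0 w9=0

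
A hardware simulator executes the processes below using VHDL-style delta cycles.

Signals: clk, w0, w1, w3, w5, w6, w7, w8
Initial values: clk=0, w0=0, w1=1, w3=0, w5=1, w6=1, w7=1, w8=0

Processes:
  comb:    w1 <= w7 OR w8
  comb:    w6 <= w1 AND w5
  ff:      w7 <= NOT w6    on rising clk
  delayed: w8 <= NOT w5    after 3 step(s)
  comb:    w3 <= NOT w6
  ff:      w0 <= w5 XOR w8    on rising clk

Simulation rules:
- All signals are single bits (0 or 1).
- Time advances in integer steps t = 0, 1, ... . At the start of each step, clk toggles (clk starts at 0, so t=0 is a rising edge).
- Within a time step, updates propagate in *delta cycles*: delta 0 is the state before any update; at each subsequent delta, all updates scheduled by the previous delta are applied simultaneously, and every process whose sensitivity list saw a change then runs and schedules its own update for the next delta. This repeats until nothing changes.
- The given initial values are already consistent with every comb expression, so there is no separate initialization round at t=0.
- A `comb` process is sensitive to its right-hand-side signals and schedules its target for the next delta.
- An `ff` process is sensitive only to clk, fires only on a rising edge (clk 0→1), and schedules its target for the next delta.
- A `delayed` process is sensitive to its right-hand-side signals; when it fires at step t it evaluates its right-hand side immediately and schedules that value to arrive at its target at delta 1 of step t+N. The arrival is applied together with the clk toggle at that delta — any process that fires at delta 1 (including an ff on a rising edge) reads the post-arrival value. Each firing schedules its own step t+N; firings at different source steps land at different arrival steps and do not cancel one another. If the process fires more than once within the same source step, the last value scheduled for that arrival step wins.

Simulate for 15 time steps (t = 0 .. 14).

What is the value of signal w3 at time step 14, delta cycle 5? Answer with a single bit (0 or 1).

t0.Δ0 w6=1 clk=0 w8=0 w3=0 w5=1 w1=1 w0=0 w7=1
t0.Δ1 w6=1 clk=1 w8=0 w3=0 w5=1 w1=1 w0=0 w7=1
t0.Δ2 w6=1 clk=1 w8=0 w3=0 w5=1 w1=1 w0=1 w7=0
t0.Δ3 w6=1 clk=1 w8=0 w3=0 w5=1 w1=0 w0=1 w7=0
t0.Δ4 w6=0 clk=1 w8=0 w3=0 w5=1 w1=0 w0=1 w7=0
t0.Δ5 w6=0 clk=1 w8=0 w3=1 w5=1 w1=0 w0=1 w7=0
t1.Δ0 w6=0 clk=1 w8=0 w3=1 w5=1 w1=0 w0=1 w7=0
t1.Δ1 w6=0 clk=0 w8=0 w3=1 w5=1 w1=0 w0=1 w7=0
t2.Δ0 w6=0 clk=0 w8=0 w3=1 w5=1 w1=0 w0=1 w7=0
t2.Δ1 w6=0 clk=1 w8=0 w3=1 w5=1 w1=0 w0=1 w7=0
t2.Δ2 w6=0 clk=1 w8=0 w3=1 w5=1 w1=0 w0=1 w7=1
t2.Δ3 w6=0 clk=1 w8=0 w3=1 w5=1 w1=1 w0=1 w7=1
t2.Δ4 w6=1 clk=1 w8=0 w3=1 w5=1 w1=1 w0=1 w7=1
t2.Δ5 w6=1 clk=1 w8=0 w3=0 w5=1 w1=1 w0=1 w7=1
t3.Δ0 w6=1 clk=1 w8=0 w3=0 w5=1 w1=1 w0=1 w7=1
t3.Δ1 w6=1 clk=0 w8=0 w3=0 w5=1 w1=1 w0=1 w7=1
t4.Δ0 w6=1 clk=0 w8=0 w3=0 w5=1 w1=1 w0=1 w7=1
t4.Δ1 w6=1 clk=1 w8=0 w3=0 w5=1 w1=1 w0=1 w7=1
t4.Δ2 w6=1 clk=1 w8=0 w3=0 w5=1 w1=1 w0=1 w7=0
t4.Δ3 w6=1 clk=1 w8=0 w3=0 w5=1 w1=0 w0=1 w7=0
t4.Δ4 w6=0 clk=1 w8=0 w3=0 w5=1 w1=0 w0=1 w7=0
t4.Δ5 w6=0 clk=1 w8=0 w3=1 w5=1 w1=0 w0=1 w7=0
t5.Δ0 w6=0 clk=1 w8=0 w3=1 w5=1 w1=0 w0=1 w7=0
t5.Δ1 w6=0 clk=0 w8=0 w3=1 w5=1 w1=0 w0=1 w7=0
t6.Δ0 w6=0 clk=0 w8=0 w3=1 w5=1 w1=0 w0=1 w7=0
t6.Δ1 w6=0 clk=1 w8=0 w3=1 w5=1 w1=0 w0=1 w7=0
t6.Δ2 w6=0 clk=1 w8=0 w3=1 w5=1 w1=0 w0=1 w7=1
t6.Δ3 w6=0 clk=1 w8=0 w3=1 w5=1 w1=1 w0=1 w7=1
t6.Δ4 w6=1 clk=1 w8=0 w3=1 w5=1 w1=1 w0=1 w7=1
t6.Δ5 w6=1 clk=1 w8=0 w3=0 w5=1 w1=1 w0=1 w7=1
t7.Δ0 w6=1 clk=1 w8=0 w3=0 w5=1 w1=1 w0=1 w7=1
t7.Δ1 w6=1 clk=0 w8=0 w3=0 w5=1 w1=1 w0=1 w7=1
t8.Δ0 w6=1 clk=0 w8=0 w3=0 w5=1 w1=1 w0=1 w7=1
t8.Δ1 w6=1 clk=1 w8=0 w3=0 w5=1 w1=1 w0=1 w7=1
t8.Δ2 w6=1 clk=1 w8=0 w3=0 w5=1 w1=1 w0=1 w7=0
t8.Δ3 w6=1 clk=1 w8=0 w3=0 w5=1 w1=0 w0=1 w7=0
t8.Δ4 w6=0 clk=1 w8=0 w3=0 w5=1 w1=0 w0=1 w7=0
t8.Δ5 w6=0 clk=1 w8=0 w3=1 w5=1 w1=0 w0=1 w7=0
t9.Δ0 w6=0 clk=1 w8=0 w3=1 w5=1 w1=0 w0=1 w7=0
t9.Δ1 w6=0 clk=0 w8=0 w3=1 w5=1 w1=0 w0=1 w7=0
t10.Δ0 w6=0 clk=0 w8=0 w3=1 w5=1 w1=0 w0=1 w7=0
t10.Δ1 w6=0 clk=1 w8=0 w3=1 w5=1 w1=0 w0=1 w7=0
t10.Δ2 w6=0 clk=1 w8=0 w3=1 w5=1 w1=0 w0=1 w7=1
t10.Δ3 w6=0 clk=1 w8=0 w3=1 w5=1 w1=1 w0=1 w7=1
t10.Δ4 w6=1 clk=1 w8=0 w3=1 w5=1 w1=1 w0=1 w7=1
t10.Δ5 w6=1 clk=1 w8=0 w3=0 w5=1 w1=1 w0=1 w7=1
t11.Δ0 w6=1 clk=1 w8=0 w3=0 w5=1 w1=1 w0=1 w7=1
t11.Δ1 w6=1 clk=0 w8=0 w3=0 w5=1 w1=1 w0=1 w7=1
t12.Δ0 w6=1 clk=0 w8=0 w3=0 w5=1 w1=1 w0=1 w7=1
t12.Δ1 w6=1 clk=1 w8=0 w3=0 w5=1 w1=1 w0=1 w7=1
t12.Δ2 w6=1 clk=1 w8=0 w3=0 w5=1 w1=1 w0=1 w7=0
t12.Δ3 w6=1 clk=1 w8=0 w3=0 w5=1 w1=0 w0=1 w7=0
t12.Δ4 w6=0 clk=1 w8=0 w3=0 w5=1 w1=0 w0=1 w7=0
t12.Δ5 w6=0 clk=1 w8=0 w3=1 w5=1 w1=0 w0=1 w7=0
t13.Δ0 w6=0 clk=1 w8=0 w3=1 w5=1 w1=0 w0=1 w7=0
t13.Δ1 w6=0 clk=0 w8=0 w3=1 w5=1 w1=0 w0=1 w7=0
t14.Δ0 w6=0 clk=0 w8=0 w3=1 w5=1 w1=0 w0=1 w7=0
t14.Δ1 w6=0 clk=1 w8=0 w3=1 w5=1 w1=0 w0=1 w7=0
t14.Δ2 w6=0 clk=1 w8=0 w3=1 w5=1 w1=0 w0=1 w7=1
t14.Δ3 w6=0 clk=1 w8=0 w3=1 w5=1 w1=1 w0=1 w7=1
t14.Δ4 w6=1 clk=1 w8=0 w3=1 w5=1 w1=1 w0=1 w7=1
t14.Δ5 w6=1 clk=1 w8=0 w3=0 w5=1 w1=1 w0=1 w7=1

0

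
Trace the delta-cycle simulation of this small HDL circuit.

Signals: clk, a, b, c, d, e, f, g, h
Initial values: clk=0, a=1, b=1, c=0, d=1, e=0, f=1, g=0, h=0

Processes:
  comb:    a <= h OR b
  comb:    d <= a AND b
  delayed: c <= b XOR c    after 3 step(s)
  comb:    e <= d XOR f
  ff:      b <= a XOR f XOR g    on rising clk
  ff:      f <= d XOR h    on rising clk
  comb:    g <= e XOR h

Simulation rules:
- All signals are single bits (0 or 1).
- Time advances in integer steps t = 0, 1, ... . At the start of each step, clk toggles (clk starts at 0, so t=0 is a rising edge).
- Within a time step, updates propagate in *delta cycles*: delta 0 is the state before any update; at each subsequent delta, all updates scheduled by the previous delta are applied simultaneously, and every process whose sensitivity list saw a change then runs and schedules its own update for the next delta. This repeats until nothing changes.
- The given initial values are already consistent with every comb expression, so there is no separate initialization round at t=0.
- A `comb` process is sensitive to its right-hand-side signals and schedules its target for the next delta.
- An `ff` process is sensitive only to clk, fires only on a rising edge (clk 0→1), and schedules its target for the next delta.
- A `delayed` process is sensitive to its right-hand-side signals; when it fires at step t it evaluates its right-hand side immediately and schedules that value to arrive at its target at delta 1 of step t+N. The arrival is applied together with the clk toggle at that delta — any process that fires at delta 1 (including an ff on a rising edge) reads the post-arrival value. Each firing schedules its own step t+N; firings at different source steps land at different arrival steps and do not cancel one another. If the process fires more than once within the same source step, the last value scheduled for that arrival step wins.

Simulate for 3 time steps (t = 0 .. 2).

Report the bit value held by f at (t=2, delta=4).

t0.Δ0 b=1 e=0 f=1 clk=0 a=1 h=0 g=0 c=0 d=1
t0.Δ1 b=1 e=0 f=1 clk=1 a=1 h=0 g=0 c=0 d=1
t0.Δ2 b=0 e=0 f=1 clk=1 a=1 h=0 g=0 c=0 d=1
t0.Δ3 b=0 e=0 f=1 clk=1 a=0 h=0 g=0 c=0 d=0
t0.Δ4 b=0 e=1 f=1 clk=1 a=0 h=0 g=0 c=0 d=0
t0.Δ5 b=0 e=1 f=1 clk=1 a=0 h=0 g=1 c=0 d=0
t1.Δ0 b=0 e=1 f=1 clk=1 a=0 h=0 g=1 c=0 d=0
t1.Δ1 b=0 e=1 f=1 clk=0 a=0 h=0 g=1 c=0 d=0
t2.Δ0 b=0 e=1 f=1 clk=0 a=0 h=0 g=1 c=0 d=0
t2.Δ1 b=0 e=1 f=1 clk=1 a=0 h=0 g=1 c=0 d=0
t2.Δ2 b=0 e=1 f=0 clk=1 a=0 h=0 g=1 c=0 d=0
t2.Δ3 b=0 e=0 f=0 clk=1 a=0 h=0 g=1 c=0 d=0
t2.Δ4 b=0 e=0 f=0 clk=1 a=0 h=0 g=0 c=0 d=0

0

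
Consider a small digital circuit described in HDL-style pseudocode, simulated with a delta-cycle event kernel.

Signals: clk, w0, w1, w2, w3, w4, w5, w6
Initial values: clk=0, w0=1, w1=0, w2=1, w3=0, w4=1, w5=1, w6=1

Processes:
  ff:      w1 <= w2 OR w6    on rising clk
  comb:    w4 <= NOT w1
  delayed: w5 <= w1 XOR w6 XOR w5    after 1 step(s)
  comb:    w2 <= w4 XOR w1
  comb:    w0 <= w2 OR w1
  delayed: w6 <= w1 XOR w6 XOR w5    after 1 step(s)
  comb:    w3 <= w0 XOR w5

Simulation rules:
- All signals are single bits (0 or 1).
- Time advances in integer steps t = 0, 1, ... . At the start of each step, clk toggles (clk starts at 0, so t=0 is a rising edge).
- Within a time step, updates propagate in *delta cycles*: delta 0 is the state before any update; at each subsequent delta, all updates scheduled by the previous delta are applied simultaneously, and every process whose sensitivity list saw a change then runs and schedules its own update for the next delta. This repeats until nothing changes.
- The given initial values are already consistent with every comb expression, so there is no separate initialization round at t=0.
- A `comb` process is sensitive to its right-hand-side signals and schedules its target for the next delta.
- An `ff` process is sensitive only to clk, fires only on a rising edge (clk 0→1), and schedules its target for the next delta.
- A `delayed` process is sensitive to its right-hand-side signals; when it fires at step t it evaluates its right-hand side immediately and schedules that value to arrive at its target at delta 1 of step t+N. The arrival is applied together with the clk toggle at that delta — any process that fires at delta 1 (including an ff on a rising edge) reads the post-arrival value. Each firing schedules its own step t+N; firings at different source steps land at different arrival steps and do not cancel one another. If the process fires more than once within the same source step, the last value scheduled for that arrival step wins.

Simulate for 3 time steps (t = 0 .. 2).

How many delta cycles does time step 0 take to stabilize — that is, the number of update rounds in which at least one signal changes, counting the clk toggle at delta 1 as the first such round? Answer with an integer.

t0.Δ0 clk=0 w3=0 w6=1 w2=1 w0=1 w4=1 w1=0 w5=1
t0.Δ1 clk=1 w3=0 w6=1 w2=1 w0=1 w4=1 w1=0 w5=1
t0.Δ2 clk=1 w3=0 w6=1 w2=1 w0=1 w4=1 w1=1 w5=1
t0.Δ3 clk=1 w3=0 w6=1 w2=0 w0=1 w4=0 w1=1 w5=1
t0.Δ4 clk=1 w3=0 w6=1 w2=1 w0=1 w4=0 w1=1 w5=1
t1.Δ0 clk=1 w3=0 w6=1 w2=1 w0=1 w4=0 w1=1 w5=1
t1.Δ1 clk=0 w3=0 w6=1 w2=1 w0=1 w4=0 w1=1 w5=1
t2.Δ0 clk=0 w3=0 w6=1 w2=1 w0=1 w4=0 w1=1 w5=1
t2.Δ1 clk=1 w3=0 w6=1 w2=1 w0=1 w4=0 w1=1 w5=1

4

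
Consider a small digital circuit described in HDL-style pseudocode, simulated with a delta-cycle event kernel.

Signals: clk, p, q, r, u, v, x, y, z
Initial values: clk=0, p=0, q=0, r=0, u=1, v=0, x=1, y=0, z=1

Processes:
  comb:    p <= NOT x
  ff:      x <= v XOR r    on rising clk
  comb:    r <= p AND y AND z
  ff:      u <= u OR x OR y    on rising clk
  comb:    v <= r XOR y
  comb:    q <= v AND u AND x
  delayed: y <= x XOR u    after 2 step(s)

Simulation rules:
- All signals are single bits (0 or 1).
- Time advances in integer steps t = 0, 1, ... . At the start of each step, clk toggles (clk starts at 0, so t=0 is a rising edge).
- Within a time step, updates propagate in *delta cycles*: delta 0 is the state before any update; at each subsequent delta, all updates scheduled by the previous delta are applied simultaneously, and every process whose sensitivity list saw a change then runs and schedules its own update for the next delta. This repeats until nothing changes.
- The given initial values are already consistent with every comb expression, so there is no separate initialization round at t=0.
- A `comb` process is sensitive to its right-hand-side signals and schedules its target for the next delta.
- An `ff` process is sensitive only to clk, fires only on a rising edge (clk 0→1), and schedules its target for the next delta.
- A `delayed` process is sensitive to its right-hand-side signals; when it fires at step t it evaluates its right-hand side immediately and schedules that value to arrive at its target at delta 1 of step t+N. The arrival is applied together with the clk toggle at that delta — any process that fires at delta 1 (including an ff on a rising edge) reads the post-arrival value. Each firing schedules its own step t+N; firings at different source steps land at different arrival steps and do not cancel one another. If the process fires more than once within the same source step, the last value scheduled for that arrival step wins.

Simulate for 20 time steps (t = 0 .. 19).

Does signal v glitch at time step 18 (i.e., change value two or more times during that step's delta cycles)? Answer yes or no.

yes

t0.Δ0 x=1 r=0 y=0 p=0 q=0 u=1 clk=0 z=1 v=0
t0.Δ1 x=1 r=0 y=0 p=0 q=0 u=1 clk=1 z=1 v=0
t0.Δ2 x=0 r=0 y=0 p=0 q=0 u=1 clk=1 z=1 v=0
t0.Δ3 x=0 r=0 y=0 p=1 q=0 u=1 clk=1 z=1 v=0
t1.Δ0 x=0 r=0 y=0 p=1 q=0 u=1 clk=1 z=1 v=0
t1.Δ1 x=0 r=0 y=0 p=1 q=0 u=1 clk=0 z=1 v=0
t2.Δ0 x=0 r=0 y=0 p=1 q=0 u=1 clk=0 z=1 v=0
t2.Δ1 x=0 r=0 y=1 p=1 q=0 u=1 clk=1 z=1 v=0
t2.Δ2 x=0 r=1 y=1 p=1 q=0 u=1 clk=1 z=1 v=1
t2.Δ3 x=0 r=1 y=1 p=1 q=0 u=1 clk=1 z=1 v=0
t3.Δ0 x=0 r=1 y=1 p=1 q=0 u=1 clk=1 z=1 v=0
t3.Δ1 x=0 r=1 y=1 p=1 q=0 u=1 clk=0 z=1 v=0
t4.Δ0 x=0 r=1 y=1 p=1 q=0 u=1 clk=0 z=1 v=0
t4.Δ1 x=0 r=1 y=1 p=1 q=0 u=1 clk=1 z=1 v=0
t4.Δ2 x=1 r=1 y=1 p=1 q=0 u=1 clk=1 z=1 v=0
t4.Δ3 x=1 r=1 y=1 p=0 q=0 u=1 clk=1 z=1 v=0
t4.Δ4 x=1 r=0 y=1 p=0 q=0 u=1 clk=1 z=1 v=0
t4.Δ5 x=1 r=0 y=1 p=0 q=0 u=1 clk=1 z=1 v=1
t4.Δ6 x=1 r=0 y=1 p=0 q=1 u=1 clk=1 z=1 v=1
t5.Δ0 x=1 r=0 y=1 p=0 q=1 u=1 clk=1 z=1 v=1
t5.Δ1 x=1 r=0 y=1 p=0 q=1 u=1 clk=0 z=1 v=1
t6.Δ0 x=1 r=0 y=1 p=0 q=1 u=1 clk=0 z=1 v=1
t6.Δ1 x=1 r=0 y=0 p=0 q=1 u=1 clk=1 z=1 v=1
t6.Δ2 x=1 r=0 y=0 p=0 q=1 u=1 clk=1 z=1 v=0
t6.Δ3 x=1 r=0 y=0 p=0 q=0 u=1 clk=1 z=1 v=0
t7.Δ0 x=1 r=0 y=0 p=0 q=0 u=1 clk=1 z=1 v=0
t7.Δ1 x=1 r=0 y=0 p=0 q=0 u=1 clk=0 z=1 v=0
t8.Δ0 x=1 r=0 y=0 p=0 q=0 u=1 clk=0 z=1 v=0
t8.Δ1 x=1 r=0 y=0 p=0 q=0 u=1 clk=1 z=1 v=0
t8.Δ2 x=0 r=0 y=0 p=0 q=0 u=1 clk=1 z=1 v=0
t8.Δ3 x=0 r=0 y=0 p=1 q=0 u=1 clk=1 z=1 v=0
t9.Δ0 x=0 r=0 y=0 p=1 q=0 u=1 clk=1 z=1 v=0
t9.Δ1 x=0 r=0 y=0 p=1 q=0 u=1 clk=0 z=1 v=0
t10.Δ0 x=0 r=0 y=0 p=1 q=0 u=1 clk=0 z=1 v=0
t10.Δ1 x=0 r=0 y=1 p=1 q=0 u=1 clk=1 z=1 v=0
t10.Δ2 x=0 r=1 y=1 p=1 q=0 u=1 clk=1 z=1 v=1
t10.Δ3 x=0 r=1 y=1 p=1 q=0 u=1 clk=1 z=1 v=0
t11.Δ0 x=0 r=1 y=1 p=1 q=0 u=1 clk=1 z=1 v=0
t11.Δ1 x=0 r=1 y=1 p=1 q=0 u=1 clk=0 z=1 v=0
t12.Δ0 x=0 r=1 y=1 p=1 q=0 u=1 clk=0 z=1 v=0
t12.Δ1 x=0 r=1 y=1 p=1 q=0 u=1 clk=1 z=1 v=0
t12.Δ2 x=1 r=1 y=1 p=1 q=0 u=1 clk=1 z=1 v=0
t12.Δ3 x=1 r=1 y=1 p=0 q=0 u=1 clk=1 z=1 v=0
t12.Δ4 x=1 r=0 y=1 p=0 q=0 u=1 clk=1 z=1 v=0
t12.Δ5 x=1 r=0 y=1 p=0 q=0 u=1 clk=1 z=1 v=1
t12.Δ6 x=1 r=0 y=1 p=0 q=1 u=1 clk=1 z=1 v=1
t13.Δ0 x=1 r=0 y=1 p=0 q=1 u=1 clk=1 z=1 v=1
t13.Δ1 x=1 r=0 y=1 p=0 q=1 u=1 clk=0 z=1 v=1
t14.Δ0 x=1 r=0 y=1 p=0 q=1 u=1 clk=0 z=1 v=1
t14.Δ1 x=1 r=0 y=0 p=0 q=1 u=1 clk=1 z=1 v=1
t14.Δ2 x=1 r=0 y=0 p=0 q=1 u=1 clk=1 z=1 v=0
t14.Δ3 x=1 r=0 y=0 p=0 q=0 u=1 clk=1 z=1 v=0
t15.Δ0 x=1 r=0 y=0 p=0 q=0 u=1 clk=1 z=1 v=0
t15.Δ1 x=1 r=0 y=0 p=0 q=0 u=1 clk=0 z=1 v=0
t16.Δ0 x=1 r=0 y=0 p=0 q=0 u=1 clk=0 z=1 v=0
t16.Δ1 x=1 r=0 y=0 p=0 q=0 u=1 clk=1 z=1 v=0
t16.Δ2 x=0 r=0 y=0 p=0 q=0 u=1 clk=1 z=1 v=0
t16.Δ3 x=0 r=0 y=0 p=1 q=0 u=1 clk=1 z=1 v=0
t17.Δ0 x=0 r=0 y=0 p=1 q=0 u=1 clk=1 z=1 v=0
t17.Δ1 x=0 r=0 y=0 p=1 q=0 u=1 clk=0 z=1 v=0
t18.Δ0 x=0 r=0 y=0 p=1 q=0 u=1 clk=0 z=1 v=0
t18.Δ1 x=0 r=0 y=1 p=1 q=0 u=1 clk=1 z=1 v=0
t18.Δ2 x=0 r=1 y=1 p=1 q=0 u=1 clk=1 z=1 v=1
t18.Δ3 x=0 r=1 y=1 p=1 q=0 u=1 clk=1 z=1 v=0
t19.Δ0 x=0 r=1 y=1 p=1 q=0 u=1 clk=1 z=1 v=0
t19.Δ1 x=0 r=1 y=1 p=1 q=0 u=1 clk=0 z=1 v=0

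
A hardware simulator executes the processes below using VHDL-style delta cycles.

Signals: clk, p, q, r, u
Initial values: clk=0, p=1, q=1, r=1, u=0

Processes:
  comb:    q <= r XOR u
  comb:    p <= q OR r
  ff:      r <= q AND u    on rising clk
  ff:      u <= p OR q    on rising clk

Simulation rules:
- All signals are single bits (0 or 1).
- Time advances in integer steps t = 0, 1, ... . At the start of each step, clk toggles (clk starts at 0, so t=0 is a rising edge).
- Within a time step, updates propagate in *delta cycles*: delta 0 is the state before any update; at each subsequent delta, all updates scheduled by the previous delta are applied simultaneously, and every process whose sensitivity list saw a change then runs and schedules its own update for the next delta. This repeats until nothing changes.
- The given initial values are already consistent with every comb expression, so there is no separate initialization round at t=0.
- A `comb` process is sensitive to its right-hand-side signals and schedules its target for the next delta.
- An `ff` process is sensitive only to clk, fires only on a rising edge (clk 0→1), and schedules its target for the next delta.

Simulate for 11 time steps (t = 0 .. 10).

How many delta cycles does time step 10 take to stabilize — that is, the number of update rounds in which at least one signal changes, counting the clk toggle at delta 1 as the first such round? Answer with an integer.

t0.Δ0 u=0 p=1 r=1 q=1 clk=0
t0.Δ1 u=0 p=1 r=1 q=1 clk=1
t0.Δ2 u=1 p=1 r=0 q=1 clk=1
t1.Δ0 u=1 p=1 r=0 q=1 clk=1
t1.Δ1 u=1 p=1 r=0 q=1 clk=0
t2.Δ0 u=1 p=1 r=0 q=1 clk=0
t2.Δ1 u=1 p=1 r=0 q=1 clk=1
t2.Δ2 u=1 p=1 r=1 q=1 clk=1
t2.Δ3 u=1 p=1 r=1 q=0 clk=1
t3.Δ0 u=1 p=1 r=1 q=0 clk=1
t3.Δ1 u=1 p=1 r=1 q=0 clk=0
t4.Δ0 u=1 p=1 r=1 q=0 clk=0
t4.Δ1 u=1 p=1 r=1 q=0 clk=1
t4.Δ2 u=1 p=1 r=0 q=0 clk=1
t4.Δ3 u=1 p=0 r=0 q=1 clk=1
t4.Δ4 u=1 p=1 r=0 q=1 clk=1
t5.Δ0 u=1 p=1 r=0 q=1 clk=1
t5.Δ1 u=1 p=1 r=0 q=1 clk=0
t6.Δ0 u=1 p=1 r=0 q=1 clk=0
t6.Δ1 u=1 p=1 r=0 q=1 clk=1
t6.Δ2 u=1 p=1 r=1 q=1 clk=1
t6.Δ3 u=1 p=1 r=1 q=0 clk=1
t7.Δ0 u=1 p=1 r=1 q=0 clk=1
t7.Δ1 u=1 p=1 r=1 q=0 clk=0
t8.Δ0 u=1 p=1 r=1 q=0 clk=0
t8.Δ1 u=1 p=1 r=1 q=0 clk=1
t8.Δ2 u=1 p=1 r=0 q=0 clk=1
t8.Δ3 u=1 p=0 r=0 q=1 clk=1
t8.Δ4 u=1 p=1 r=0 q=1 clk=1
t9.Δ0 u=1 p=1 r=0 q=1 clk=1
t9.Δ1 u=1 p=1 r=0 q=1 clk=0
t10.Δ0 u=1 p=1 r=0 q=1 clk=0
t10.Δ1 u=1 p=1 r=0 q=1 clk=1
t10.Δ2 u=1 p=1 r=1 q=1 clk=1
t10.Δ3 u=1 p=1 r=1 q=0 clk=1

3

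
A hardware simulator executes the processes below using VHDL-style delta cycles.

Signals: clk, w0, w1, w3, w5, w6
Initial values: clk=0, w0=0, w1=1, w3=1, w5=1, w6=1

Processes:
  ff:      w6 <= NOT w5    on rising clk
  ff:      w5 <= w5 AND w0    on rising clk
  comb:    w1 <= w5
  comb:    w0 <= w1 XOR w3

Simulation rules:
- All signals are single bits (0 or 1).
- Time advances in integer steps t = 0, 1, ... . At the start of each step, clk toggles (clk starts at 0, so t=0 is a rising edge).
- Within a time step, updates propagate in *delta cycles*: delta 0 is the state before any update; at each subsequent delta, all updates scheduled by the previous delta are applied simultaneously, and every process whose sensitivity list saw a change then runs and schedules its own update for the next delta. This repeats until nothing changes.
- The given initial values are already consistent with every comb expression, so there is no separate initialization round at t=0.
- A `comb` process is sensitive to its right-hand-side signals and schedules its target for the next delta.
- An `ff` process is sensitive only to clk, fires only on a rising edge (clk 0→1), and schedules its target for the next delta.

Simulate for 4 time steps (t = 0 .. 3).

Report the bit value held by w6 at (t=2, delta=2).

[bits: w1,w0,clk,w5,w6,w3]
t=0: Δ0=100111 Δ1=101111 Δ2=101001 Δ3=001001 Δ4=011001 | 4Δ
t=1: Δ0=011001 Δ1=010001 | 1Δ
t=2: Δ0=010001 Δ1=011001 Δ2=011011 | 2Δ
t=3: Δ0=011011 Δ1=010011 | 1Δ

1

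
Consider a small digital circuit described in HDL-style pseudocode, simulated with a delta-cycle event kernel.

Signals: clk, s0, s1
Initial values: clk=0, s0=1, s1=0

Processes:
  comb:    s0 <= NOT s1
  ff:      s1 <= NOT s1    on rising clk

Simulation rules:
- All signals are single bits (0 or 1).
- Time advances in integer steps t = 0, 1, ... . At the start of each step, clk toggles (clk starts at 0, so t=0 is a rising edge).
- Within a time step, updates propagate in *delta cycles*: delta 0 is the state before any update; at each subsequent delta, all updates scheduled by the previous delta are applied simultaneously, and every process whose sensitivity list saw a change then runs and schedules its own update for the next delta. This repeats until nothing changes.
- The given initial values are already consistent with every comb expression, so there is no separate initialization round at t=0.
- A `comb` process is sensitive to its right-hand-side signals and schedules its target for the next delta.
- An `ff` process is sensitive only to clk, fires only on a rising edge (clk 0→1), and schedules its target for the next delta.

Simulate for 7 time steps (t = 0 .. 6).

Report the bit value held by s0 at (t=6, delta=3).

1

t=0 Δ0: s1=0 clk=0 s0=1
  Δ1: clk:0→1
  Δ2: s1:0→1
  Δ3: s0:1→0
  (3Δ to stable)
t=1 Δ0: s1=1 clk=1 s0=0
  Δ1: clk:1→0
  (1Δ to stable)
t=2 Δ0: s1=1 clk=0 s0=0
  Δ1: clk:0→1
  Δ2: s1:1→0
  Δ3: s0:0→1
  (3Δ to stable)
t=3 Δ0: s1=0 clk=1 s0=1
  Δ1: clk:1→0
  (1Δ to stable)
t=4 Δ0: s1=0 clk=0 s0=1
  Δ1: clk:0→1
  Δ2: s1:0→1
  Δ3: s0:1→0
  (3Δ to stable)
t=5 Δ0: s1=1 clk=1 s0=0
  Δ1: clk:1→0
  (1Δ to stable)
t=6 Δ0: s1=1 clk=0 s0=0
  Δ1: clk:0→1
  Δ2: s1:1→0
  Δ3: s0:0→1
  (3Δ to stable)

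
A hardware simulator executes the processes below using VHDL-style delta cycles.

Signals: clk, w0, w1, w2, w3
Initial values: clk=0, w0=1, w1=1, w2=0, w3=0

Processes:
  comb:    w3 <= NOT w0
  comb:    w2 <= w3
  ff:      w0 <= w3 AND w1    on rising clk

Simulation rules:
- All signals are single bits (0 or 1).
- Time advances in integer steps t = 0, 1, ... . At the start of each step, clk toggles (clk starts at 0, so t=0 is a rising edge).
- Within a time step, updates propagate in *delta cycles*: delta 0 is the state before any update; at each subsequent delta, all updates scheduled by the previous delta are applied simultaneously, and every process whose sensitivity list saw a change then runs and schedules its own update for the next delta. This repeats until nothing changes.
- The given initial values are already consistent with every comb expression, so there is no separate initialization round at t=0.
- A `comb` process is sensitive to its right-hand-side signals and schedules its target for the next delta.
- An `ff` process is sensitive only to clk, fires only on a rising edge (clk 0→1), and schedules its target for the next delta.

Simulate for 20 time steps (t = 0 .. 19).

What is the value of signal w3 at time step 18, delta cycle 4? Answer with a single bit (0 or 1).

0

[bits: w3,clk,w2,w1,w0]
t=0: Δ0=00011 Δ1=01011 Δ2=01010 Δ3=11010 Δ4=11110 | 4Δ
t=1: Δ0=11110 Δ1=10110 | 1Δ
t=2: Δ0=10110 Δ1=11110 Δ2=11111 Δ3=01111 Δ4=01011 | 4Δ
t=3: Δ0=01011 Δ1=00011 | 1Δ
t=4: Δ0=00011 Δ1=01011 Δ2=01010 Δ3=11010 Δ4=11110 | 4Δ
t=5: Δ0=11110 Δ1=10110 | 1Δ
t=6: Δ0=10110 Δ1=11110 Δ2=11111 Δ3=01111 Δ4=01011 | 4Δ
t=7: Δ0=01011 Δ1=00011 | 1Δ
t=8: Δ0=00011 Δ1=01011 Δ2=01010 Δ3=11010 Δ4=11110 | 4Δ
t=9: Δ0=11110 Δ1=10110 | 1Δ
t=10: Δ0=10110 Δ1=11110 Δ2=11111 Δ3=01111 Δ4=01011 | 4Δ
t=11: Δ0=01011 Δ1=00011 | 1Δ
t=12: Δ0=00011 Δ1=01011 Δ2=01010 Δ3=11010 Δ4=11110 | 4Δ
t=13: Δ0=11110 Δ1=10110 | 1Δ
t=14: Δ0=10110 Δ1=11110 Δ2=11111 Δ3=01111 Δ4=01011 | 4Δ
t=15: Δ0=01011 Δ1=00011 | 1Δ
t=16: Δ0=00011 Δ1=01011 Δ2=01010 Δ3=11010 Δ4=11110 | 4Δ
t=17: Δ0=11110 Δ1=10110 | 1Δ
t=18: Δ0=10110 Δ1=11110 Δ2=11111 Δ3=01111 Δ4=01011 | 4Δ
t=19: Δ0=01011 Δ1=00011 | 1Δ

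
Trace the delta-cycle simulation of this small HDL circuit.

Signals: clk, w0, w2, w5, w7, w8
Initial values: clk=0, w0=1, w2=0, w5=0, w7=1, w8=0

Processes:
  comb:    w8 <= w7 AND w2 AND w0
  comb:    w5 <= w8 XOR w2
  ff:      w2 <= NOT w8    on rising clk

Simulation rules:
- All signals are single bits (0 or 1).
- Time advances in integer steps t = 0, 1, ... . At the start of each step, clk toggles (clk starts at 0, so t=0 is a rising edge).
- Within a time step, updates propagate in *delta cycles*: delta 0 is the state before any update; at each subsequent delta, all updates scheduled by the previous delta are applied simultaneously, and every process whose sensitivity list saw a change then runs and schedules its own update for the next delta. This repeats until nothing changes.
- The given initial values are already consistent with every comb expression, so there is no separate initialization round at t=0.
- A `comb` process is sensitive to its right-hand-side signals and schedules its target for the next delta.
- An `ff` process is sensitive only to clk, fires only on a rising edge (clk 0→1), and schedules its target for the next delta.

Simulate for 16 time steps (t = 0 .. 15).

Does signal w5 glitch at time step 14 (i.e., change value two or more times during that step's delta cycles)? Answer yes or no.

t0.Δ0 w5=0 w8=0 w0=1 w7=1 clk=0 w2=0
t0.Δ1 w5=0 w8=0 w0=1 w7=1 clk=1 w2=0
t0.Δ2 w5=0 w8=0 w0=1 w7=1 clk=1 w2=1
t0.Δ3 w5=1 w8=1 w0=1 w7=1 clk=1 w2=1
t0.Δ4 w5=0 w8=1 w0=1 w7=1 clk=1 w2=1
t1.Δ0 w5=0 w8=1 w0=1 w7=1 clk=1 w2=1
t1.Δ1 w5=0 w8=1 w0=1 w7=1 clk=0 w2=1
t2.Δ0 w5=0 w8=1 w0=1 w7=1 clk=0 w2=1
t2.Δ1 w5=0 w8=1 w0=1 w7=1 clk=1 w2=1
t2.Δ2 w5=0 w8=1 w0=1 w7=1 clk=1 w2=0
t2.Δ3 w5=1 w8=0 w0=1 w7=1 clk=1 w2=0
t2.Δ4 w5=0 w8=0 w0=1 w7=1 clk=1 w2=0
t3.Δ0 w5=0 w8=0 w0=1 w7=1 clk=1 w2=0
t3.Δ1 w5=0 w8=0 w0=1 w7=1 clk=0 w2=0
t4.Δ0 w5=0 w8=0 w0=1 w7=1 clk=0 w2=0
t4.Δ1 w5=0 w8=0 w0=1 w7=1 clk=1 w2=0
t4.Δ2 w5=0 w8=0 w0=1 w7=1 clk=1 w2=1
t4.Δ3 w5=1 w8=1 w0=1 w7=1 clk=1 w2=1
t4.Δ4 w5=0 w8=1 w0=1 w7=1 clk=1 w2=1
t5.Δ0 w5=0 w8=1 w0=1 w7=1 clk=1 w2=1
t5.Δ1 w5=0 w8=1 w0=1 w7=1 clk=0 w2=1
t6.Δ0 w5=0 w8=1 w0=1 w7=1 clk=0 w2=1
t6.Δ1 w5=0 w8=1 w0=1 w7=1 clk=1 w2=1
t6.Δ2 w5=0 w8=1 w0=1 w7=1 clk=1 w2=0
t6.Δ3 w5=1 w8=0 w0=1 w7=1 clk=1 w2=0
t6.Δ4 w5=0 w8=0 w0=1 w7=1 clk=1 w2=0
t7.Δ0 w5=0 w8=0 w0=1 w7=1 clk=1 w2=0
t7.Δ1 w5=0 w8=0 w0=1 w7=1 clk=0 w2=0
t8.Δ0 w5=0 w8=0 w0=1 w7=1 clk=0 w2=0
t8.Δ1 w5=0 w8=0 w0=1 w7=1 clk=1 w2=0
t8.Δ2 w5=0 w8=0 w0=1 w7=1 clk=1 w2=1
t8.Δ3 w5=1 w8=1 w0=1 w7=1 clk=1 w2=1
t8.Δ4 w5=0 w8=1 w0=1 w7=1 clk=1 w2=1
t9.Δ0 w5=0 w8=1 w0=1 w7=1 clk=1 w2=1
t9.Δ1 w5=0 w8=1 w0=1 w7=1 clk=0 w2=1
t10.Δ0 w5=0 w8=1 w0=1 w7=1 clk=0 w2=1
t10.Δ1 w5=0 w8=1 w0=1 w7=1 clk=1 w2=1
t10.Δ2 w5=0 w8=1 w0=1 w7=1 clk=1 w2=0
t10.Δ3 w5=1 w8=0 w0=1 w7=1 clk=1 w2=0
t10.Δ4 w5=0 w8=0 w0=1 w7=1 clk=1 w2=0
t11.Δ0 w5=0 w8=0 w0=1 w7=1 clk=1 w2=0
t11.Δ1 w5=0 w8=0 w0=1 w7=1 clk=0 w2=0
t12.Δ0 w5=0 w8=0 w0=1 w7=1 clk=0 w2=0
t12.Δ1 w5=0 w8=0 w0=1 w7=1 clk=1 w2=0
t12.Δ2 w5=0 w8=0 w0=1 w7=1 clk=1 w2=1
t12.Δ3 w5=1 w8=1 w0=1 w7=1 clk=1 w2=1
t12.Δ4 w5=0 w8=1 w0=1 w7=1 clk=1 w2=1
t13.Δ0 w5=0 w8=1 w0=1 w7=1 clk=1 w2=1
t13.Δ1 w5=0 w8=1 w0=1 w7=1 clk=0 w2=1
t14.Δ0 w5=0 w8=1 w0=1 w7=1 clk=0 w2=1
t14.Δ1 w5=0 w8=1 w0=1 w7=1 clk=1 w2=1
t14.Δ2 w5=0 w8=1 w0=1 w7=1 clk=1 w2=0
t14.Δ3 w5=1 w8=0 w0=1 w7=1 clk=1 w2=0
t14.Δ4 w5=0 w8=0 w0=1 w7=1 clk=1 w2=0
t15.Δ0 w5=0 w8=0 w0=1 w7=1 clk=1 w2=0
t15.Δ1 w5=0 w8=0 w0=1 w7=1 clk=0 w2=0

yes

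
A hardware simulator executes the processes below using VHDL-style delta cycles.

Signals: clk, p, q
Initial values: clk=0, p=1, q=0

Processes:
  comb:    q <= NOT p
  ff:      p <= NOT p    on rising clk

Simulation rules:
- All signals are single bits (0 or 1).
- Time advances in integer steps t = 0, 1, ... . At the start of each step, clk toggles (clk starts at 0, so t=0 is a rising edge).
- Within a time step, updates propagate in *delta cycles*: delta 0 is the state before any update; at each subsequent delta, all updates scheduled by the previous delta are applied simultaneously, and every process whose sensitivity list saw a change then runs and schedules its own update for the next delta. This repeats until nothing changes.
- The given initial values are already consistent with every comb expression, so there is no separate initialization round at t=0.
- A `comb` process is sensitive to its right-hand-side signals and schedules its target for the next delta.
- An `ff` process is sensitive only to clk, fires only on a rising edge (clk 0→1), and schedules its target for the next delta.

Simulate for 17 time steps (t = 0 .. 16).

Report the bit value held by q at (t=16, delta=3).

1

t0.Δ0 clk=0 q=0 p=1
t0.Δ1 clk=1 q=0 p=1
t0.Δ2 clk=1 q=0 p=0
t0.Δ3 clk=1 q=1 p=0
t1.Δ0 clk=1 q=1 p=0
t1.Δ1 clk=0 q=1 p=0
t2.Δ0 clk=0 q=1 p=0
t2.Δ1 clk=1 q=1 p=0
t2.Δ2 clk=1 q=1 p=1
t2.Δ3 clk=1 q=0 p=1
t3.Δ0 clk=1 q=0 p=1
t3.Δ1 clk=0 q=0 p=1
t4.Δ0 clk=0 q=0 p=1
t4.Δ1 clk=1 q=0 p=1
t4.Δ2 clk=1 q=0 p=0
t4.Δ3 clk=1 q=1 p=0
t5.Δ0 clk=1 q=1 p=0
t5.Δ1 clk=0 q=1 p=0
t6.Δ0 clk=0 q=1 p=0
t6.Δ1 clk=1 q=1 p=0
t6.Δ2 clk=1 q=1 p=1
t6.Δ3 clk=1 q=0 p=1
t7.Δ0 clk=1 q=0 p=1
t7.Δ1 clk=0 q=0 p=1
t8.Δ0 clk=0 q=0 p=1
t8.Δ1 clk=1 q=0 p=1
t8.Δ2 clk=1 q=0 p=0
t8.Δ3 clk=1 q=1 p=0
t9.Δ0 clk=1 q=1 p=0
t9.Δ1 clk=0 q=1 p=0
t10.Δ0 clk=0 q=1 p=0
t10.Δ1 clk=1 q=1 p=0
t10.Δ2 clk=1 q=1 p=1
t10.Δ3 clk=1 q=0 p=1
t11.Δ0 clk=1 q=0 p=1
t11.Δ1 clk=0 q=0 p=1
t12.Δ0 clk=0 q=0 p=1
t12.Δ1 clk=1 q=0 p=1
t12.Δ2 clk=1 q=0 p=0
t12.Δ3 clk=1 q=1 p=0
t13.Δ0 clk=1 q=1 p=0
t13.Δ1 clk=0 q=1 p=0
t14.Δ0 clk=0 q=1 p=0
t14.Δ1 clk=1 q=1 p=0
t14.Δ2 clk=1 q=1 p=1
t14.Δ3 clk=1 q=0 p=1
t15.Δ0 clk=1 q=0 p=1
t15.Δ1 clk=0 q=0 p=1
t16.Δ0 clk=0 q=0 p=1
t16.Δ1 clk=1 q=0 p=1
t16.Δ2 clk=1 q=0 p=0
t16.Δ3 clk=1 q=1 p=0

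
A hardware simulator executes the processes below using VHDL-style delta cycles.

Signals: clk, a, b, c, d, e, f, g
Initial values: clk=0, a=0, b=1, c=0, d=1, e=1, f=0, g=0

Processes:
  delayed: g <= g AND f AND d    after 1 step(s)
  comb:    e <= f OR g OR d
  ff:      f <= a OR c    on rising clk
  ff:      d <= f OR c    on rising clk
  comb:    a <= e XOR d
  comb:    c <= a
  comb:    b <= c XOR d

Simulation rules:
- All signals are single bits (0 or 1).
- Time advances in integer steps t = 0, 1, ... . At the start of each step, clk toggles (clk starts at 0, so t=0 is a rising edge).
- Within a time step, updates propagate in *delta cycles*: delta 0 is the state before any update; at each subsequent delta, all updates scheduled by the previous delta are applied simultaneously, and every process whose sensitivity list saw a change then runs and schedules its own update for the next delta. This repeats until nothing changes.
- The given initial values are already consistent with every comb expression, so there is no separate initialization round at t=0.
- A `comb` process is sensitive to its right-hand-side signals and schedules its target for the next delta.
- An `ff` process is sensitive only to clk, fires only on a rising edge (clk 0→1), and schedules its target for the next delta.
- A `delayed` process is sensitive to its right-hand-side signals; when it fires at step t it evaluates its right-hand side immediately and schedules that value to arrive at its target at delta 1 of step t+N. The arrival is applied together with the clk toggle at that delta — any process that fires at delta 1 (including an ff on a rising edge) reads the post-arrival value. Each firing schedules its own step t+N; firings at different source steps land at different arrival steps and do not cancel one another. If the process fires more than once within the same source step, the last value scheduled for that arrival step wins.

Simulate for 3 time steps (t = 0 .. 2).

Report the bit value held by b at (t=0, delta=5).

[bits: f,d,g,c,e,b,a,clk]
t=0: Δ0=01001100 Δ1=01001101 Δ2=00001101 Δ3=00000011 Δ4=00010001 Δ5=00000101 Δ6=00000001 | 6Δ
t=1: Δ0=00000001 Δ1=00000000 | 1Δ
t=2: Δ0=00000000 Δ1=00000001 | 1Δ

1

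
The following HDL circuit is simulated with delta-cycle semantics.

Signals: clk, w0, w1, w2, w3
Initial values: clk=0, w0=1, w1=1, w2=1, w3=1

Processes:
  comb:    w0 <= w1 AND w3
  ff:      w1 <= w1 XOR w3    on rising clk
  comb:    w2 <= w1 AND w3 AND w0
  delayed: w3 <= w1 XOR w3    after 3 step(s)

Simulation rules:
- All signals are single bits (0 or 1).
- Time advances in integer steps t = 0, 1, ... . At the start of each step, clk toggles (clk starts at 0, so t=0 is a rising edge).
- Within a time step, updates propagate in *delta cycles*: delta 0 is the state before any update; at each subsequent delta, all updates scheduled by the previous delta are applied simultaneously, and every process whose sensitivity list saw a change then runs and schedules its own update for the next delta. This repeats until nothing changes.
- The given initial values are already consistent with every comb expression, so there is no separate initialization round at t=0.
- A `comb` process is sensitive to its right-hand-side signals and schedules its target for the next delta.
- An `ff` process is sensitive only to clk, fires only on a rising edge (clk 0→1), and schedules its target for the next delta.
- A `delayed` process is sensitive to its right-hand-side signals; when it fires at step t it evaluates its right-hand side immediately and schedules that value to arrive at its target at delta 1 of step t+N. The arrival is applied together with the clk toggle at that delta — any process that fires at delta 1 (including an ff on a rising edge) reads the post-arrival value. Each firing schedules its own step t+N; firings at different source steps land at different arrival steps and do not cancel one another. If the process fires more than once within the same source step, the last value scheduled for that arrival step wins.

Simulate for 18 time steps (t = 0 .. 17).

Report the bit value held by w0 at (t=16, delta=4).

t=0 Δ0: w1=1 w2=1 w0=1 clk=0 w3=1
  Δ1: clk:0→1
  Δ2: w1:1→0
  Δ3: w2:1→0, w0:1→0
  (3Δ to stable)
t=1 Δ0: w1=0 w2=0 w0=0 clk=1 w3=1
  Δ1: clk:1→0
  (1Δ to stable)
t=2 Δ0: w1=0 w2=0 w0=0 clk=0 w3=1
  Δ1: clk:0→1
  Δ2: w1:0→1
  Δ3: w0:0→1
  Δ4: w2:0→1
  (4Δ to stable)
t=3 Δ0: w1=1 w2=1 w0=1 clk=1 w3=1
  Δ1: clk:1→0
  (1Δ to stable)
t=4 Δ0: w1=1 w2=1 w0=1 clk=0 w3=1
  Δ1: clk:0→1
  Δ2: w1:1→0
  Δ3: w2:1→0, w0:1→0
  (3Δ to stable)
t=5 Δ0: w1=0 w2=0 w0=0 clk=1 w3=1
  Δ1: clk:1→0, w3:1→0
  (1Δ to stable)
t=6 Δ0: w1=0 w2=0 w0=0 clk=0 w3=0
  Δ1: clk:0→1
  (1Δ to stable)
t=7 Δ0: w1=0 w2=0 w0=0 clk=1 w3=0
  Δ1: clk:1→0, w3:0→1
  (1Δ to stable)
t=8 Δ0: w1=0 w2=0 w0=0 clk=0 w3=1
  Δ1: clk:0→1, w3:1→0
  (1Δ to stable)
t=9 Δ0: w1=0 w2=0 w0=0 clk=1 w3=0
  Δ1: clk:1→0
  (1Δ to stable)
t=10 Δ0: w1=0 w2=0 w0=0 clk=0 w3=0
  Δ1: clk:0→1, w3:0→1
  Δ2: w1:0→1
  Δ3: w0:0→1
  Δ4: w2:0→1
  (4Δ to stable)
t=11 Δ0: w1=1 w2=1 w0=1 clk=1 w3=1
  Δ1: clk:1→0, w3:1→0
  Δ2: w2:1→0, w0:1→0
  (2Δ to stable)
t=12 Δ0: w1=1 w2=0 w0=0 clk=0 w3=0
  Δ1: clk:0→1
  (1Δ to stable)
t=13 Δ0: w1=1 w2=0 w0=0 clk=1 w3=0
  Δ1: clk:1→0
  (1Δ to stable)
t=14 Δ0: w1=1 w2=0 w0=0 clk=0 w3=0
  Δ1: clk:0→1, w3:0→1
  Δ2: w1:1→0, w0:0→1
  Δ3: w0:1→0
  (3Δ to stable)
t=15 Δ0: w1=0 w2=0 w0=0 clk=1 w3=1
  Δ1: clk:1→0
  (1Δ to stable)
t=16 Δ0: w1=0 w2=0 w0=0 clk=0 w3=1
  Δ1: clk:0→1
  Δ2: w1:0→1
  Δ3: w0:0→1
  Δ4: w2:0→1
  (4Δ to stable)
t=17 Δ0: w1=1 w2=1 w0=1 clk=1 w3=1
  Δ1: clk:1→0
  (1Δ to stable)

1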